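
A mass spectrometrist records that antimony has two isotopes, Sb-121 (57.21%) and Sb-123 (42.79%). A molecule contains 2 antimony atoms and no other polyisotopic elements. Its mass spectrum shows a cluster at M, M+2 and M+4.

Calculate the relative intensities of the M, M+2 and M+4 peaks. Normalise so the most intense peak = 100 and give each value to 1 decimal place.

Expanding (0.5721 + 0.4279)^2:
P(M) = 0.5721^2 = 0.327298
P(M+2) = 2 × 0.5721^1 × 0.4279^1 = 0.489603
P(M+4) = 0.4279^2 = 0.183098
The M+2 peak is largest (0.489603); scaling to 100 gives 66.8 : 100.0 : 37.4.

66.8 : 100.0 : 37.4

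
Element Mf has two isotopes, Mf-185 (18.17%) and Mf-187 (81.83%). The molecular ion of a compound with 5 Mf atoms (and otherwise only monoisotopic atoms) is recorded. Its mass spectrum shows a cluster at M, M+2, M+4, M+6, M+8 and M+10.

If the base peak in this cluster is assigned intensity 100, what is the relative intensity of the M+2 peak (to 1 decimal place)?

1.1

Binomial terms of (0.1817 + 0.8183)^5: M 0.0002, M+2 0.0045, M+4 0.0402, M+6 0.1809, M+8 0.4074, M+10 0.3669 → M+8 is the base peak.
P(M+8) = C(5,4) × 0.1817^1 × 0.8183^4 = 5 × 0.1817 × 0.4483841 = 0.407357 (base)
P(M+2) = C(5,1) × 0.1817^4 × 0.8183^1 = 5 × 0.00108998 × 0.8183 = 0.004460
Relative intensity = 0.004460 / 0.407357 × 100 = 1.1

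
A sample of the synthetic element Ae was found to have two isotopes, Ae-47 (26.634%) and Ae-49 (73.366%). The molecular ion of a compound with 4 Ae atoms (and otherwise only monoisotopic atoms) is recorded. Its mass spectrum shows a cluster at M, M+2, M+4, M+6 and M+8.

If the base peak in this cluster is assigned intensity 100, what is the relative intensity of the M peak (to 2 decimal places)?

Binomial terms of (0.26634 + 0.73366)^4: M 0.0050, M+2 0.0554, M+4 0.2291, M+6 0.4207, M+8 0.2897 → M+6 is the base peak.
P(M+6) = C(4,3) × 0.26634^1 × 0.73366^3 = 4 × 0.26634 × 0.39489763 = 0.420708 (base)
P(M) = C(4,0) × 0.26634^4 × 0.73366^0 = 1 × 0.00503206 × 1.0000 = 0.005032
Relative intensity = 0.005032 / 0.420708 × 100 = 1.20

1.20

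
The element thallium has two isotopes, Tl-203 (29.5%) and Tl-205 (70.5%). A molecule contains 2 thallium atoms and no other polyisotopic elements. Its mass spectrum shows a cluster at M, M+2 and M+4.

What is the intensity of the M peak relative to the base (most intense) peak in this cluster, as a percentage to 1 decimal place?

Term probabilities: M 0.0870, M+2 0.4160, M+4 0.4970. Base peak = M+4.
P(M+4) = C(2,2) × 0.295^0 × 0.705^2 = 1 × 1.0000 × 0.497025 = 0.497025 (base)
P(M) = C(2,0) × 0.295^2 × 0.705^0 = 1 × 0.087025 × 1.0000 = 0.087025
Relative intensity = 0.087025 / 0.497025 × 100 = 17.5

17.5%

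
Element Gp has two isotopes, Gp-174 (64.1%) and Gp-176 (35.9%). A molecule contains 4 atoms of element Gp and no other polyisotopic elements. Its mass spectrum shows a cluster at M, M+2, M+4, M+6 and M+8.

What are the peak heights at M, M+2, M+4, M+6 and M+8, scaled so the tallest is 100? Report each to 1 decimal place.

44.6 : 100.0 : 84.0 : 31.4 : 4.4

Each Gp atom is independently Gp-174 (p = 0.641) or Gp-176 (q = 0.359); the cluster is the binomial expansion (p + q)^4.
P(M) = 0.641^4 = 0.168823
P(M+2) = 4 × 0.641^3 × 0.359^1 = 0.378206
P(M+4) = 6 × 0.641^2 × 0.359^2 = 0.317729
P(M+6) = 4 × 0.641^1 × 0.359^3 = 0.118632
P(M+8) = 0.359^4 = 0.016610
The M+2 peak is largest (0.378206); scaling to 100 gives 44.6 : 100.0 : 84.0 : 31.4 : 4.4.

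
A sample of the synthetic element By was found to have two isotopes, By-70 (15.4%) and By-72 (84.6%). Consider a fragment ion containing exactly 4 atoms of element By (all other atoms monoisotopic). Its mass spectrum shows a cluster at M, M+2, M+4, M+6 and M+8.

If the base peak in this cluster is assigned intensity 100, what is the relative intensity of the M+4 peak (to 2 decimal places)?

19.88

Term probabilities: M 0.0006, M+2 0.0124, M+4 0.1018, M+6 0.3730, M+8 0.5122. Base peak = M+8.
P(M+8) = C(4,4) × 0.154^0 × 0.846^4 = 1 × 1.0000 × 0.51224939 = 0.512249 (base)
P(M+4) = C(4,2) × 0.154^2 × 0.846^2 = 6 × 0.023716 × 0.715716 = 0.101844
Relative intensity = 0.101844 / 0.512249 × 100 = 19.88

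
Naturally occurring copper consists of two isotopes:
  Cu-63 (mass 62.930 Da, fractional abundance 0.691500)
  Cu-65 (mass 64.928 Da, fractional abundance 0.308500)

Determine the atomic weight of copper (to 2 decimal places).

63.55 Da

Weight each isotope mass by its fractional abundance: 0.691500 × 62.930 + 0.308500 × 64.928
= 43.5161 + 20.0303 = 63.5464 Da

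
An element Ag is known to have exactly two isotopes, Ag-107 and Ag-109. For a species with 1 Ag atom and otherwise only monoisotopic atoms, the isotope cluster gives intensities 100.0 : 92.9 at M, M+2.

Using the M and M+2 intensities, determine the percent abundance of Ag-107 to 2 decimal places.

Write p for the Ag-107 fraction. I(M+2)/I(M) = [C(1,1)·p^0·(1−p)] / p^1 = 1·(1−p)/p = 92.9/100.0 = 0.9290
(1−p)/p = 0.9290/1 = 0.9290  ⇒  p = 1/(1 + 0.9290) = 0.5184
Ag-107: 51.84%, Ag-109: 48.16%.

51.84%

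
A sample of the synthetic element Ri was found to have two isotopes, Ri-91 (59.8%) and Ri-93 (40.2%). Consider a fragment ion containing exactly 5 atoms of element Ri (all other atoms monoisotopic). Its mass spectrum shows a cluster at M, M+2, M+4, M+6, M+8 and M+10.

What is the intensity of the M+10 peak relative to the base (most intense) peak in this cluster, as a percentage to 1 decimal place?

Term probabilities: M 0.0765, M+2 0.2570, M+4 0.3456, M+6 0.2323, M+8 0.0781, M+10 0.0105. Base peak = M+4.
P(M+4) = C(5,2) × 0.598^3 × 0.402^2 = 10 × 0.21384719 × 0.161604 = 0.345586 (base)
P(M+10) = C(5,5) × 0.598^0 × 0.402^5 = 1 × 1.0000 × 0.01049857 = 0.010499
Relative intensity = 0.010499 / 0.345586 × 100 = 3.0

3.0%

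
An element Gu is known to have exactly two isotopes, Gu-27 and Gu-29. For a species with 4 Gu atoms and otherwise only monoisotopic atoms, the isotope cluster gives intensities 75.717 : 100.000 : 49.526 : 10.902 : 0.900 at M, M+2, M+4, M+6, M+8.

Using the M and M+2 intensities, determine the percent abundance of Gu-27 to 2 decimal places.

75.18%

If p is the fraction of Gu that is Gu-27, then I(M+2)/I(M) = [C(4,1)·p^3·(1−p)] / p^4 = 4·(1−p)/p = 100.000/75.717 = 1.3207
(1−p)/p = 1.3207/4 = 0.3302  ⇒  p = 1/(1 + 0.3302) = 0.7518
Gu-27: 75.18%, Gu-29: 24.82%.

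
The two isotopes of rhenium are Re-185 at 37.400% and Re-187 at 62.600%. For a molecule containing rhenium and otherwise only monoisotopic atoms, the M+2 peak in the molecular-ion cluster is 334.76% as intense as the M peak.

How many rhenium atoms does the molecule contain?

2

With n Re atoms, P(M+2)/P(M) = C(n,1)·p^(n−1)q / p^n = n·q/p = n · 0.62600/0.37400.
n = 3.3476 × 0.37400/0.62600 = 2.00 ≈ 2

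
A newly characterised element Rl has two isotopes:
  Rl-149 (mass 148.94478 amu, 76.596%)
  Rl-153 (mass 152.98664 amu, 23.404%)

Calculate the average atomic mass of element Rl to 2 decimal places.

149.89 amu

Weight each isotope mass by its fractional abundance: 0.76596 × 148.94478 + 0.23404 × 152.98664
= 114.085744 + 35.804993 = 149.890737 amu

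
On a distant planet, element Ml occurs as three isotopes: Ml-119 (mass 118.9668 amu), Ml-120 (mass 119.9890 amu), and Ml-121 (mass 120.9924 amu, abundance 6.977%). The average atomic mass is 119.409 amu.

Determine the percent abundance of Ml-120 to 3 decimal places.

The remaining 93.023% is split between Ml-119 (fraction x) and Ml-120 (fraction 0.93023 − x).
Substituting: 118.9668x + 119.9890(0.93023 − x) = 110.967360252
(118.9668 − 119.9890)x = -0.650007218  ⇒  x = 0.63589, y = 0.29434
Ml-119: 63.589%, Ml-120: 29.434%.

29.434%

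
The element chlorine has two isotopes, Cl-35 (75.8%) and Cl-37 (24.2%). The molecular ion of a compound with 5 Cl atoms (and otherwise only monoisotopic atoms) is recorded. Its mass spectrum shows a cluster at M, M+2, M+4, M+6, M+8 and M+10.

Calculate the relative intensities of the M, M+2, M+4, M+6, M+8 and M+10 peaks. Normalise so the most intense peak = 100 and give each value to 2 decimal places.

62.64 : 100.00 : 63.85 : 20.39 : 3.25 : 0.21

Expanding (0.758 + 0.242)^5:
P(M) = 0.758^5 = 0.250234
P(M+2) = 5 × 0.758^4 × 0.242^1 = 0.399450
P(M+4) = 10 × 0.758^3 × 0.242^2 = 0.255058
P(M+6) = 10 × 0.758^2 × 0.242^3 = 0.081430
P(M+8) = 5 × 0.758^1 × 0.242^4 = 0.012999
P(M+10) = 0.242^5 = 0.000830
The M+2 peak is largest (0.399450); scaling to 100 gives 62.64 : 100.00 : 63.85 : 20.39 : 3.25 : 0.21.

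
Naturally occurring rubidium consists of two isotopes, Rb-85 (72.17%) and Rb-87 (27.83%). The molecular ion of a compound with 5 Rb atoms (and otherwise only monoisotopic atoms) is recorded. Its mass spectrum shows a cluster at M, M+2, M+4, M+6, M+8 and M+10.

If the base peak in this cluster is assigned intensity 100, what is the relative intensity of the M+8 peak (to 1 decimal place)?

Term probabilities: M 0.1958, M+2 0.3775, M+4 0.2911, M+6 0.1123, M+8 0.0216, M+10 0.0017. Base peak = M+2.
P(M+2) = C(5,1) × 0.7217^4 × 0.2783^1 = 5 × 0.27128565 × 0.2783 = 0.377494 (base)
P(M+8) = C(5,4) × 0.7217^1 × 0.2783^4 = 5 × 0.7217 × 0.00599864 = 0.021646
Relative intensity = 0.021646 / 0.377494 × 100 = 5.7

5.7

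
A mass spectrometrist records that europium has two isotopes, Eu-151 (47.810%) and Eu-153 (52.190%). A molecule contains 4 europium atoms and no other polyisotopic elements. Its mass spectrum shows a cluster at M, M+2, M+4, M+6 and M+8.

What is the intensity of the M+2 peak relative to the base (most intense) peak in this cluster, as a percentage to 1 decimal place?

61.1%

Term probabilities: M 0.0522, M+2 0.2281, M+4 0.3736, M+6 0.2719, M+8 0.0742. Base peak = M+4.
P(M+4) = C(4,2) × 0.47810^2 × 0.52190^2 = 6 × 0.22857961 × 0.27237961 = 0.373563 (base)
P(M+2) = C(4,1) × 0.47810^3 × 0.52190^1 = 4 × 0.10928391 × 0.5219 = 0.228141
Relative intensity = 0.228141 / 0.373563 × 100 = 61.1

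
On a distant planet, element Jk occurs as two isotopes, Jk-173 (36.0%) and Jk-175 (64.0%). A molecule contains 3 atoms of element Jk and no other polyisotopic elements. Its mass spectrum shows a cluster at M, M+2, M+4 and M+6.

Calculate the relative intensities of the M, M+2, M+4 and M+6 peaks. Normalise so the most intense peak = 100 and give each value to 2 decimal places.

Expanding (0.360 + 0.640)^3:
P(M) = 0.360^3 = 0.046656
P(M+2) = 3 × 0.360^2 × 0.640^1 = 0.248832
P(M+4) = 3 × 0.360^1 × 0.640^2 = 0.442368
P(M+6) = 0.640^3 = 0.262144
The M+4 peak is largest (0.442368); scaling to 100 gives 10.55 : 56.25 : 100.00 : 59.26.

10.55 : 56.25 : 100.00 : 59.26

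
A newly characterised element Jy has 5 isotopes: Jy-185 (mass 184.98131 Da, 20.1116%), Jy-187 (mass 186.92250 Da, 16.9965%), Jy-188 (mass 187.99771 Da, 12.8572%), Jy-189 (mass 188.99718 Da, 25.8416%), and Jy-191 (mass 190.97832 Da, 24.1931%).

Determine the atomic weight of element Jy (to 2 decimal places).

188.19 Da

The abundance-weighted mean is 0.201116 × 184.98131 + 0.169965 × 186.92250 + 0.128572 × 187.99771 + 0.258416 × 188.99718 + 0.241931 × 190.97832
= 37.202701 + 31.770283 + 24.171242 + 48.839895 + 46.203576 = 188.187697 Da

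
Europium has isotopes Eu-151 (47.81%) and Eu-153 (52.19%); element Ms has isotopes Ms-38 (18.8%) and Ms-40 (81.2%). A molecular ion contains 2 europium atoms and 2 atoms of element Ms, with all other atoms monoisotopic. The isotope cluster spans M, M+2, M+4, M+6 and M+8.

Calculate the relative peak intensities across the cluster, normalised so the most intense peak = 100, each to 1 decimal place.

Europium pattern (n=2): 0.22857961 : 0.49904078 : 0.27237961
Element Ms pattern (n=2): 0.035344 : 0.305312 : 0.659344
Convolve the two distributions (both contribute in 2-u steps):
  M: 0.22857961×0.035344 = 0.008079
  M+2: 0.22857961×0.305312 + 0.49904078×0.035344 = 0.087426
  M+4: 0.22857961×0.659344 + 0.49904078×0.305312 + 0.27237961×0.035344 = 0.312703
  M+6: 0.49904078×0.659344 + 0.27237961×0.305312 = 0.412200
  M+8: 0.27237961×0.659344 = 0.179592
Scale to base peak (0.412200) = 100: 2.0 : 21.2 : 75.9 : 100.0 : 43.6

2.0 : 21.2 : 75.9 : 100.0 : 43.6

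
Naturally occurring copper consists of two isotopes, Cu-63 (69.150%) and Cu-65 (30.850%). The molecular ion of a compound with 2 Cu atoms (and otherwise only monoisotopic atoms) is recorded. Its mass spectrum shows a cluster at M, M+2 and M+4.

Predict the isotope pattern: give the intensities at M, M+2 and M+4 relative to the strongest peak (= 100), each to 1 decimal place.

Expanding (0.69150 + 0.30850)^2:
P(M) = 0.69150^2 = 0.478172
P(M+2) = 2 × 0.69150^1 × 0.30850^1 = 0.426656
P(M+4) = 0.30850^2 = 0.095172
The M peak is largest (0.478172); scaling to 100 gives 100.0 : 89.2 : 19.9.

100.0 : 89.2 : 19.9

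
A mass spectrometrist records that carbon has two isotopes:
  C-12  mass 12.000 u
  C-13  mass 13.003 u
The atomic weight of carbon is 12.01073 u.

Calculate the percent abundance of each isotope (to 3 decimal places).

With x = fraction of C-12 (so C-13 is 1 − x):
12.000·x + 13.003·(1 − x) = 12.01073
(12.000 − 13.003)·x = 12.01073 − 13.003
x = -0.99227 / -1.003 = 0.98930 → 98.930% C-12, 1.070% C-13.

C-12: 98.930%, C-13: 1.070%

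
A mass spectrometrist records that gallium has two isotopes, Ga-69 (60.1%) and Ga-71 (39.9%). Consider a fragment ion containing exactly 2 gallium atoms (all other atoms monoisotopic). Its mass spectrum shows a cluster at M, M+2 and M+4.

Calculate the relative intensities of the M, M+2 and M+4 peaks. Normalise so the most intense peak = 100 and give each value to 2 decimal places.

75.31 : 100.00 : 33.19

Each Ga atom is independently Ga-69 (p = 0.601) or Ga-71 (q = 0.399); the cluster is the binomial expansion (p + q)^2.
P(M) = 0.601^2 = 0.361201
P(M+2) = 2 × 0.601^1 × 0.399^1 = 0.479598
P(M+4) = 0.399^2 = 0.159201
The M+2 peak is largest (0.479598); scaling to 100 gives 75.31 : 100.00 : 33.19.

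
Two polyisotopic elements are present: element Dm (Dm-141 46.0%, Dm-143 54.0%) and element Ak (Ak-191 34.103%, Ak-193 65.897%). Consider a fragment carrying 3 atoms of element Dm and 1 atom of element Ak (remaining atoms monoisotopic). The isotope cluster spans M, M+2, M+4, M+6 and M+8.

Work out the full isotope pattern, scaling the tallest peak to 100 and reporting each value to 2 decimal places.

9.14 : 49.86 : 100.00 : 87.81 : 28.58

Element Dm pattern (n=3): 0.097336 : 0.342792 : 0.402408 : 0.157464
Element Ak pattern (n=1): 0.34103 : 0.65897
Convolve the two distributions (both contribute in 2-u steps):
  M: 0.097336×0.34103 = 0.033194
  M+2: 0.097336×0.65897 + 0.342792×0.34103 = 0.181044
  M+4: 0.342792×0.65897 + 0.402408×0.34103 = 0.363123
  M+6: 0.402408×0.65897 + 0.157464×0.34103 = 0.318875
  M+8: 0.157464×0.65897 = 0.103764
Scale to base peak (0.363123) = 100: 9.14 : 49.86 : 100.00 : 87.81 : 28.58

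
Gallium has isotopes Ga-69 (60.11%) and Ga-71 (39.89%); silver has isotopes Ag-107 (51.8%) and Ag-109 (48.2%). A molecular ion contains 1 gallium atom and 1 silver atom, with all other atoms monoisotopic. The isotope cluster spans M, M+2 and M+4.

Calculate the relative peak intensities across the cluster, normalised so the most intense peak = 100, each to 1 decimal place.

62.7 : 100.0 : 38.7

Gallium pattern (n=1): 0.6011 : 0.3989
Silver pattern (n=1): 0.5180 : 0.4820
Convolve the two distributions (both contribute in 2-u steps):
  M: 0.6011×0.5180 = 0.311370
  M+2: 0.6011×0.4820 + 0.3989×0.5180 = 0.496360
  M+4: 0.3989×0.4820 = 0.192270
Scale to base peak (0.496360) = 100: 62.7 : 100.0 : 38.7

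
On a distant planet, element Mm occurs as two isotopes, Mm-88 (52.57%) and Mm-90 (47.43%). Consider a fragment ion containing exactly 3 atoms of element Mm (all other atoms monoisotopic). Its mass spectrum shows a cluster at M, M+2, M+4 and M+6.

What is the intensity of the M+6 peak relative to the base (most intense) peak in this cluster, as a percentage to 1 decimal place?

Term probabilities: M 0.1453, M+2 0.3932, M+4 0.3548, M+6 0.1067. Base peak = M+2.
P(M+2) = C(3,1) × 0.5257^2 × 0.4743^1 = 3 × 0.27636049 × 0.4743 = 0.393233 (base)
P(M+6) = C(3,3) × 0.5257^0 × 0.4743^3 = 1 × 1.0000 × 0.10669876 = 0.106699
Relative intensity = 0.106699 / 0.393233 × 100 = 27.1

27.1%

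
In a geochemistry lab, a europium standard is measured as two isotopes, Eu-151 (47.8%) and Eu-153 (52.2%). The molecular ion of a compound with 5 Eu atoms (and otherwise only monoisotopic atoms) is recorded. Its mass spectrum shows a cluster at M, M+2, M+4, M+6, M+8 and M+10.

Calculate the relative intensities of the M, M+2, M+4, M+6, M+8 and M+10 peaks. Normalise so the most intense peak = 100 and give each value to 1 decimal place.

7.7 : 41.9 : 91.6 : 100.0 : 54.6 : 11.9

The 5 Eu atoms are independent, so intensities follow the terms of (0.478 + 0.522)^5.
P(M) = 0.478^5 = 0.024954
P(M+2) = 5 × 0.478^4 × 0.522^1 = 0.136255
P(M+4) = 10 × 0.478^3 × 0.522^2 = 0.297594
P(M+6) = 10 × 0.478^2 × 0.522^3 = 0.324988
P(M+8) = 5 × 0.478^1 × 0.522^4 = 0.177452
P(M+10) = 0.522^5 = 0.038757
The M+6 peak is largest (0.324988); scaling to 100 gives 7.7 : 41.9 : 91.6 : 100.0 : 54.6 : 11.9.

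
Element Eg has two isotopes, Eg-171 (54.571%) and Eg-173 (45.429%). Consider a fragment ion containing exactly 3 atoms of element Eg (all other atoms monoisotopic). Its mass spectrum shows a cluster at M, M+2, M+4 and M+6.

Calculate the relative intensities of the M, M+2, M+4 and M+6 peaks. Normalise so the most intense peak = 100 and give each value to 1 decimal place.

40.0 : 100.0 : 83.2 : 23.1

The 3 Eg atoms are independent, so intensities follow the terms of (0.54571 + 0.45429)^3.
P(M) = 0.54571^3 = 0.162512
P(M+2) = 3 × 0.54571^2 × 0.45429^1 = 0.405862
P(M+4) = 3 × 0.54571^1 × 0.45429^2 = 0.337870
P(M+6) = 0.45429^3 = 0.093756
The M+2 peak is largest (0.405862); scaling to 100 gives 40.0 : 100.0 : 83.2 : 23.1.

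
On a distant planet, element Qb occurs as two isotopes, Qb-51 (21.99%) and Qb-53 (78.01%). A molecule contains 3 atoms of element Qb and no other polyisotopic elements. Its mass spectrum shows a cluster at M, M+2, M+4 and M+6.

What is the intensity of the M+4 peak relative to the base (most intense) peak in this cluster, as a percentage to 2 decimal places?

84.57%

Binomial terms of (0.2199 + 0.7801)^3: M 0.0106, M+2 0.1132, M+4 0.4015, M+6 0.4747 → M+6 is the base peak.
P(M+6) = C(3,3) × 0.2199^0 × 0.7801^3 = 1 × 1.0000 × 0.47473454 = 0.474735 (base)
P(M+4) = C(3,2) × 0.2199^1 × 0.7801^2 = 3 × 0.2199 × 0.60855601 = 0.401464
Relative intensity = 0.401464 / 0.474735 × 100 = 84.57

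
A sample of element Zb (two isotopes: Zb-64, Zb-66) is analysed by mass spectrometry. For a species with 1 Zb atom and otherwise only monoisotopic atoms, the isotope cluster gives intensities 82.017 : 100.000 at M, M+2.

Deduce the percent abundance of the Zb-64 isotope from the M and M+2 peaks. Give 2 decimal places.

45.06%

Write p for the Zb-64 fraction. I(M+2)/I(M) = [C(1,1)·p^0·(1−p)] / p^1 = 1·(1−p)/p = 100.000/82.017 = 1.2193
(1−p)/p = 1.2193/1 = 1.2193  ⇒  p = 1/(1 + 1.2193) = 0.4506
Zb-64: 45.06%, Zb-66: 54.94%.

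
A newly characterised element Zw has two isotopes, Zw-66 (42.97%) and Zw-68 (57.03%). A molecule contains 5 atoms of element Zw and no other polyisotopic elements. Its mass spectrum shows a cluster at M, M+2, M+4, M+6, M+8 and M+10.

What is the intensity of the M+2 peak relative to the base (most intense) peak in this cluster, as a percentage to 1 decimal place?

28.4%

Binomial terms of (0.4297 + 0.5703)^5: M 0.0146, M+2 0.0972, M+4 0.2580, M+6 0.3425, M+8 0.2273, M+10 0.0603 → M+6 is the base peak.
P(M+6) = C(5,3) × 0.4297^2 × 0.5703^3 = 10 × 0.18464209 × 0.18548556 = 0.342484 (base)
P(M+2) = C(5,1) × 0.4297^4 × 0.5703^1 = 5 × 0.0340927 × 0.5703 = 0.097215
Relative intensity = 0.097215 / 0.342484 × 100 = 28.4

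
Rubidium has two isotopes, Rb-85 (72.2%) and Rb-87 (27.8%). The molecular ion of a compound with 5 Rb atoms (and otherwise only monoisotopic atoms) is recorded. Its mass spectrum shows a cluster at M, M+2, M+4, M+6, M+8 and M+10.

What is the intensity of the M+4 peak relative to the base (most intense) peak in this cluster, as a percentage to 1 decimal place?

Binomial terms of (0.722 + 0.278)^5: M 0.1962, M+2 0.3777, M+4 0.2909, M+6 0.1120, M+8 0.0216, M+10 0.0017 → M+2 is the base peak.
P(M+2) = C(5,1) × 0.722^4 × 0.278^1 = 5 × 0.27173701 × 0.2780 = 0.377714 (base)
P(M+4) = C(5,2) × 0.722^3 × 0.278^2 = 10 × 0.37636705 × 0.077284 = 0.290872
Relative intensity = 0.290872 / 0.377714 × 100 = 77.0

77.0%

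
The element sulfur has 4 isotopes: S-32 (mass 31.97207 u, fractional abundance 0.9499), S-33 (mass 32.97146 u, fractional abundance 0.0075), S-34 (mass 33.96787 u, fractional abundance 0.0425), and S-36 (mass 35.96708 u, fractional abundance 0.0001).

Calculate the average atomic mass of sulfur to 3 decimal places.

32.065 u

Weight each isotope mass by its fractional abundance: 0.9499 × 31.97207 + 0.0075 × 32.97146 + 0.0425 × 33.96787 + 0.0001 × 35.96708
= 30.370269 + 0.247286 + 1.443634 + 0.003597 = 32.064786 u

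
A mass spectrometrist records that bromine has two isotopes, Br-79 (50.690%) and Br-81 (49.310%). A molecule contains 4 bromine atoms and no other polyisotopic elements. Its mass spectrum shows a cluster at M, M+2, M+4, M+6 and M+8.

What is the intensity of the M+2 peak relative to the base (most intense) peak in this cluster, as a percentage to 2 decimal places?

68.53%

Term probabilities: M 0.0660, M+2 0.2569, M+4 0.3749, M+6 0.2431, M+8 0.0591. Base peak = M+4.
P(M+4) = C(4,2) × 0.50690^2 × 0.49310^2 = 6 × 0.25694761 × 0.24314761 = 0.374857 (base)
P(M+2) = C(4,1) × 0.50690^3 × 0.49310^1 = 4 × 0.13024674 × 0.4931 = 0.256899
Relative intensity = 0.256899 / 0.374857 × 100 = 68.53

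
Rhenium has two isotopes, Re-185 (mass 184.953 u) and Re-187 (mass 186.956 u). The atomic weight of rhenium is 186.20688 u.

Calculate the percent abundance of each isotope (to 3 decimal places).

Let x be the fractional abundance of Re-185; then Re-187 has abundance 1 − x.
184.953·x + 186.956·(1 − x) = 186.20688
(184.953 − 186.956)·x = 186.20688 − 186.956
x = -0.74912 / -2.003 = 0.37400 → 37.400% Re-185, 62.600% Re-187.

Re-185: 37.400%, Re-187: 62.600%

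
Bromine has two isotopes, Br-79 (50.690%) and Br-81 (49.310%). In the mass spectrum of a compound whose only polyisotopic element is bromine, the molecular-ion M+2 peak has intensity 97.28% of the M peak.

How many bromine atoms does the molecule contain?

1

The M+2/M ratio from n Br atoms is n · q/p = n · 0.49310/0.50690.
n = 0.9728 × 0.50690/0.49310 = 1.00 ≈ 1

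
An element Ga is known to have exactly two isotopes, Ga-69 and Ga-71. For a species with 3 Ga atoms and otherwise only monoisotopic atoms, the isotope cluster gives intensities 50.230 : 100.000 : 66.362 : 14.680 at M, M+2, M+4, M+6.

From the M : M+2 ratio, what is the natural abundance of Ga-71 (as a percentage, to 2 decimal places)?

39.89%

Write p for the Ga-69 fraction. I(M+2)/I(M) = [C(3,1)·p^2·(1−p)] / p^3 = 3·(1−p)/p = 100.000/50.230 = 1.9908
(1−p)/p = 1.9908/3 = 0.6636  ⇒  p = 1/(1 + 0.6636) = 0.6011
Ga-69: 60.11%, Ga-71: 39.89%.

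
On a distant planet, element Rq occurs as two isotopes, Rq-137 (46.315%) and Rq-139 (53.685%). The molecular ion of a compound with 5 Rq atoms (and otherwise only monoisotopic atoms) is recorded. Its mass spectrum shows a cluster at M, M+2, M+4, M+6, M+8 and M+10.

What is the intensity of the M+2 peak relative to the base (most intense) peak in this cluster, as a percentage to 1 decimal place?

37.2%

(0.46315 + 0.53685)^5 gives M 0.0213, M+2 0.1235, M+4 0.2863, M+6 0.3319, M+8 0.1924, M+10 0.0446; the largest is M+6.
P(M+6) = C(5,3) × 0.46315^2 × 0.53685^3 = 10 × 0.21450792 × 0.15472442 = 0.331896 (base)
P(M+2) = C(5,1) × 0.46315^4 × 0.53685^1 = 5 × 0.04601365 × 0.53685 = 0.123512
Relative intensity = 0.123512 / 0.331896 × 100 = 37.2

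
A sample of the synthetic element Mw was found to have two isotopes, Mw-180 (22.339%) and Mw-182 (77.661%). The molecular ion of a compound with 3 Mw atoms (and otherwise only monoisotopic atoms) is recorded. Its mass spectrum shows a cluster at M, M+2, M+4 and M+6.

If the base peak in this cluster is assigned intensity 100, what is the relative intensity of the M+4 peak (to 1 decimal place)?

86.3

(0.22339 + 0.77661)^3 gives M 0.0111, M+2 0.1163, M+4 0.4042, M+6 0.4684; the largest is M+6.
P(M+6) = C(3,3) × 0.22339^0 × 0.77661^3 = 1 × 1.0000 × 0.46839142 = 0.468391 (base)
P(M+4) = C(3,2) × 0.22339^1 × 0.77661^2 = 3 × 0.22339 × 0.60312309 = 0.404195
Relative intensity = 0.404195 / 0.468391 × 100 = 86.3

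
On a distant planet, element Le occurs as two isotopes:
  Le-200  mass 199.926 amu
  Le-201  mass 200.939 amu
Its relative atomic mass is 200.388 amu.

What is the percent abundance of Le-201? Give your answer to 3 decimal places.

With x = fraction of Le-200 (so Le-201 is 1 − x):
199.926·x + 200.939·(1 − x) = 200.388
(199.926 − 200.939)·x = 200.388 − 200.939
x = -0.551 / -1.013 = 0.54393 → 54.393% Le-200, 45.607% Le-201.

45.607%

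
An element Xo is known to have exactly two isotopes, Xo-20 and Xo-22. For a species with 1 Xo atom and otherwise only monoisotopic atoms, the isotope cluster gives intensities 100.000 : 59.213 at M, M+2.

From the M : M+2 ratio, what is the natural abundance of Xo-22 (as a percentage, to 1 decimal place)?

Write p for the Xo-20 fraction. I(M+2)/I(M) = [C(1,1)·p^0·(1−p)] / p^1 = 1·(1−p)/p = 59.213/100.000 = 0.5921
(1−p)/p = 0.5921/1 = 0.5921  ⇒  p = 1/(1 + 0.5921) = 0.6281
Xo-20: 62.8%, Xo-22: 37.2%.

37.2%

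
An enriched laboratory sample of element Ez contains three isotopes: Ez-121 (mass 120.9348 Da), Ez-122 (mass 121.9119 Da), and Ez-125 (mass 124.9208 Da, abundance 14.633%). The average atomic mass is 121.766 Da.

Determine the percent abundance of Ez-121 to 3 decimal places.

The remaining 85.367% is split between Ez-121 (fraction x) and Ez-122 (fraction 0.85367 − x).
Substituting: 120.9348x + 121.9119(0.85367 − x) = 103.486339336
(120.9348 − 121.9119)x = -0.586192337  ⇒  x = 0.59993, y = 0.25374
Ez-121: 59.993%, Ez-122: 25.374%.

59.993%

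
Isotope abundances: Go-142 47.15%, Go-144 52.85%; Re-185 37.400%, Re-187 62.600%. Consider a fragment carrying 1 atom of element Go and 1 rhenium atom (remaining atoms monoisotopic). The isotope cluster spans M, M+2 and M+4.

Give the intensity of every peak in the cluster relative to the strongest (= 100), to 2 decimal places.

35.78 : 100.00 : 67.13

Element Go pattern (n=1): 0.4715 : 0.5285
Rhenium pattern (n=1): 0.3740 : 0.6260
Convolve the two distributions (both contribute in 2-u steps):
  M: 0.4715×0.3740 = 0.176341
  M+2: 0.4715×0.6260 + 0.5285×0.3740 = 0.492818
  M+4: 0.5285×0.6260 = 0.330841
Scale to base peak (0.492818) = 100: 35.78 : 100.00 : 67.13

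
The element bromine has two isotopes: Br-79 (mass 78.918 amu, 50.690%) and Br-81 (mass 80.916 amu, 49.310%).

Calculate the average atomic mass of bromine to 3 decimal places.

The abundance-weighted mean is 0.50690 × 78.918 + 0.49310 × 80.916
= 40.0035 + 39.8997 = 79.9032 amu

79.903 amu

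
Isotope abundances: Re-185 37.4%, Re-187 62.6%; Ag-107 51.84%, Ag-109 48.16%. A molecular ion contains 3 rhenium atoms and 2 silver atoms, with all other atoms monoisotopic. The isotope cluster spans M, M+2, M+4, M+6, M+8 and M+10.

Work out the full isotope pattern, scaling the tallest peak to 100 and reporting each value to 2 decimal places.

Rhenium pattern (n=3): 0.05231362 : 0.26268713 : 0.43968487 : 0.24531438
Silver pattern (n=2): 0.26873856 : 0.49932288 : 0.23193856
Convolve the two distributions (both contribute in 2-u steps):
  M: 0.05231362×0.26873856 = 0.014059
  M+2: 0.05231362×0.49932288 + 0.26268713×0.26873856 = 0.096716
  M+4: 0.05231362×0.23193856 + 0.26268713×0.49932288 + 0.43968487×0.26873856 = 0.261460
  M+6: 0.26268713×0.23193856 + 0.43968487×0.49932288 + 0.24531438×0.26873856 = 0.346397
  M+8: 0.43968487×0.23193856 + 0.24531438×0.49932288 = 0.224471
  M+10: 0.24531438×0.23193856 = 0.056898
Scale to base peak (0.346397) = 100: 4.06 : 27.92 : 75.48 : 100.00 : 64.80 : 16.43

4.06 : 27.92 : 75.48 : 100.00 : 64.80 : 16.43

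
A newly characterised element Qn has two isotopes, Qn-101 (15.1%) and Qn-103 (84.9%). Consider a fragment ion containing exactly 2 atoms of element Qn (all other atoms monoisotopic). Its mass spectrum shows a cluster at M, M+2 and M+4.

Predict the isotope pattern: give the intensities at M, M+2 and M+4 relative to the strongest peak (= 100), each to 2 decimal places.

The 2 Qn atoms are independent, so intensities follow the terms of (0.151 + 0.849)^2.
P(M) = 0.151^2 = 0.022801
P(M+2) = 2 × 0.151^1 × 0.849^1 = 0.256398
P(M+4) = 0.849^2 = 0.720801
The M+4 peak is largest (0.720801); scaling to 100 gives 3.16 : 35.57 : 100.00.

3.16 : 35.57 : 100.00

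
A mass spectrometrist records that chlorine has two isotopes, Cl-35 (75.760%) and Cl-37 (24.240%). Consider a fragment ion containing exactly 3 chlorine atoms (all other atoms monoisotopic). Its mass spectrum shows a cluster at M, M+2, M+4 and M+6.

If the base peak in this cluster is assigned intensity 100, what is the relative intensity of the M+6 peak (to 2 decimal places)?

Term probabilities: M 0.4348, M+2 0.4174, M+4 0.1335, M+6 0.0142. Base peak = M.
P(M) = C(3,0) × 0.75760^3 × 0.24240^0 = 1 × 0.4348304 × 1.0000 = 0.434830 (base)
P(M+6) = C(3,3) × 0.75760^0 × 0.24240^3 = 1 × 1.0000 × 0.01424288 = 0.014243
Relative intensity = 0.014243 / 0.434830 × 100 = 3.28

3.28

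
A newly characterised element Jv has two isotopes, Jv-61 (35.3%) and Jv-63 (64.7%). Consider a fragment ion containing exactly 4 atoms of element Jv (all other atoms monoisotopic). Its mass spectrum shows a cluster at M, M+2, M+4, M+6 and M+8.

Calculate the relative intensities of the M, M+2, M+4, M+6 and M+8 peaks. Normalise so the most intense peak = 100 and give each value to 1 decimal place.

The 4 Jv atoms are independent, so intensities follow the terms of (0.353 + 0.647)^4.
P(M) = 0.353^4 = 0.015527
P(M+2) = 4 × 0.353^3 × 0.647^1 = 0.113838
P(M+4) = 6 × 0.353^2 × 0.647^2 = 0.312975
P(M+6) = 4 × 0.353^1 × 0.647^3 = 0.382426
P(M+8) = 0.647^4 = 0.175233
The M+6 peak is largest (0.382426); scaling to 100 gives 4.1 : 29.8 : 81.8 : 100.0 : 45.8.

4.1 : 29.8 : 81.8 : 100.0 : 45.8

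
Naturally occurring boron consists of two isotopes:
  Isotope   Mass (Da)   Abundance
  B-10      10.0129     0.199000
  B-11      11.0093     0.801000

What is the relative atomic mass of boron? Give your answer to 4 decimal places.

Ar = Σ fᵢ·mᵢ = 0.199000 × 10.0129 + 0.801000 × 11.0093
= 1.99257 + 8.81845 = 10.81102 Da

10.8110 Da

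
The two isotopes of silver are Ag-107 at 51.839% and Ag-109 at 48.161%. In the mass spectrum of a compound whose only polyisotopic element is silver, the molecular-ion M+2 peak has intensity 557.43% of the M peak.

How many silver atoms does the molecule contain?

For n independent Ag atoms, I(M+2)/I(M) = n · (abundance Ag-109) / (abundance Ag-107) = n · 0.48161/0.51839.
n = 5.5743 × 0.51839/0.48161 = 6.00 ≈ 6

6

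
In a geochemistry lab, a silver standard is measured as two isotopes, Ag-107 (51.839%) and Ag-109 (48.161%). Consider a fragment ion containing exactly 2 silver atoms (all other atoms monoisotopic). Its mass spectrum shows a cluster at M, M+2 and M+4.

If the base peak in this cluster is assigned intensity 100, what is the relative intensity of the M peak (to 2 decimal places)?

Binomial terms of (0.51839 + 0.48161)^2: M 0.2687, M+2 0.4993, M+4 0.2319 → M+2 is the base peak.
P(M+2) = C(2,1) × 0.51839^1 × 0.48161^1 = 2 × 0.51839 × 0.48161 = 0.499324 (base)
P(M) = C(2,0) × 0.51839^2 × 0.48161^0 = 1 × 0.26872819 × 1.0000 = 0.268728
Relative intensity = 0.268728 / 0.499324 × 100 = 53.82

53.82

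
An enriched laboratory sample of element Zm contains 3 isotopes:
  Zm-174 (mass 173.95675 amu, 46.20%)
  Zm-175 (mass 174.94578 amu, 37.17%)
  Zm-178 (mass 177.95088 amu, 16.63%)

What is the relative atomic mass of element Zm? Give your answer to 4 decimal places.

174.9886 amu

Ar = Σ fᵢ·mᵢ = 0.4620 × 173.95675 + 0.3717 × 174.94578 + 0.1663 × 177.95088
= 80.368019 + 65.027346 + 29.593231 = 174.988596 amu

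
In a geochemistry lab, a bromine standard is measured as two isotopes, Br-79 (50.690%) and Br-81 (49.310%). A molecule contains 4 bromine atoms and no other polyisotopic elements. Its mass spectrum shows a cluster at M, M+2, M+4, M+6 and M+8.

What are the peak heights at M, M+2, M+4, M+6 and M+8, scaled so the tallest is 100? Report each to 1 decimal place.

Expanding (0.50690 + 0.49310)^4:
P(M) = 0.50690^4 = 0.066022
P(M+2) = 4 × 0.50690^3 × 0.49310^1 = 0.256899
P(M+4) = 6 × 0.50690^2 × 0.49310^2 = 0.374857
P(M+6) = 4 × 0.50690^1 × 0.49310^3 = 0.243101
P(M+8) = 0.49310^4 = 0.059121
The M+4 peak is largest (0.374857); scaling to 100 gives 17.6 : 68.5 : 100.0 : 64.9 : 15.8.

17.6 : 68.5 : 100.0 : 64.9 : 15.8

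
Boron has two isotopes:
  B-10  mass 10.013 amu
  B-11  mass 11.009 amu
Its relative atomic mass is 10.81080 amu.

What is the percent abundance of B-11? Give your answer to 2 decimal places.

80.10%

With x = fraction of B-10 (so B-11 is 1 − x):
10.013·x + 11.009·(1 − x) = 10.81080
(10.013 − 11.009)·x = 10.81080 − 11.009
x = -0.19820 / -0.996 = 0.19900 → 19.90% B-10, 80.10% B-11.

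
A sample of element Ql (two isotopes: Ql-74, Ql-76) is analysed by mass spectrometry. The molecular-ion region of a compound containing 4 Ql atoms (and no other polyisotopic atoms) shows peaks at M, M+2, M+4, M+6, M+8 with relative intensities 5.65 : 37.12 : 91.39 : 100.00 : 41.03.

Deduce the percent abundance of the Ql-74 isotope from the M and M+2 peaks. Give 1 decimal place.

37.8%

Write p for the Ql-74 fraction. I(M+2)/I(M) = [C(4,1)·p^3·(1−p)] / p^4 = 4·(1−p)/p = 37.12/5.65 = 6.5699
(1−p)/p = 6.5699/4 = 1.6425  ⇒  p = 1/(1 + 1.6425) = 0.3784
Ql-74: 37.8%, Ql-76: 62.2%.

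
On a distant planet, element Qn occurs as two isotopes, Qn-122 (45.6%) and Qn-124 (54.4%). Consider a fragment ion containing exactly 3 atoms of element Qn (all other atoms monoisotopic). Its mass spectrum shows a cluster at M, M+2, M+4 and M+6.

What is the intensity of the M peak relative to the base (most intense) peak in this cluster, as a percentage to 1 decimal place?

23.4%

Term probabilities: M 0.0948, M+2 0.3394, M+4 0.4048, M+6 0.1610. Base peak = M+4.
P(M+4) = C(3,2) × 0.456^1 × 0.544^2 = 3 × 0.4560 × 0.295936 = 0.404840 (base)
P(M) = C(3,0) × 0.456^3 × 0.544^0 = 1 × 0.09481882 × 1.0000 = 0.094819
Relative intensity = 0.094819 / 0.404840 × 100 = 23.4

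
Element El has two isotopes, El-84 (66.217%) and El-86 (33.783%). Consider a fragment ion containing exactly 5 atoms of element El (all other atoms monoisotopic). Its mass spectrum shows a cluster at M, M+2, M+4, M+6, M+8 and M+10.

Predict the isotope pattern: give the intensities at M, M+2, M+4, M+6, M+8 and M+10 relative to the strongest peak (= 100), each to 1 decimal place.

38.4 : 98.0 : 100.0 : 51.0 : 13.0 : 1.3

Each El atom is independently El-84 (p = 0.66217) or El-86 (q = 0.33783); the cluster is the binomial expansion (p + q)^5.
P(M) = 0.66217^5 = 0.127306
P(M+2) = 5 × 0.66217^4 × 0.33783^1 = 0.324748
P(M+4) = 10 × 0.66217^3 × 0.33783^2 = 0.331364
P(M+6) = 10 × 0.66217^2 × 0.33783^3 = 0.169057
P(M+8) = 5 × 0.66217^1 × 0.33783^4 = 0.043125
P(M+10) = 0.33783^5 = 0.004400
The M+4 peak is largest (0.331364); scaling to 100 gives 38.4 : 98.0 : 100.0 : 51.0 : 13.0 : 1.3.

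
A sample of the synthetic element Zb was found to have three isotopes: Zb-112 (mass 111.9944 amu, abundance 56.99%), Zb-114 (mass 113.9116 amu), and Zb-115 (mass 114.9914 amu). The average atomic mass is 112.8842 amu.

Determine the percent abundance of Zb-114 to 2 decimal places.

36.97%

Let x and y be the fractions of Zb-114 and Zb-115. Then x + y = 1 − 0.5699 = 0.4301 and 113.9116x + 114.9914y = 112.8842 − 0.5699×111.9944 = 49.05859144.
Substituting: 113.9116x + 114.9914(0.4301 − x) = 49.05859144
(113.9116 − 114.9914)x = -0.3992097  ⇒  x = 0.36971, y = 0.06039
Zb-114: 36.97%, Zb-115: 6.04%.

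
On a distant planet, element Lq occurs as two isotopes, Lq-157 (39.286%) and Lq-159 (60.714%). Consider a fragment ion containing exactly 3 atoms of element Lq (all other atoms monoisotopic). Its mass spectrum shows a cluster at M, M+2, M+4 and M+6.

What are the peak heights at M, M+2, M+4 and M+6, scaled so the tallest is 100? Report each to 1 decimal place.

14.0 : 64.7 : 100.0 : 51.5

Each Lq atom is independently Lq-157 (p = 0.39286) or Lq-159 (q = 0.60714); the cluster is the binomial expansion (p + q)^3.
P(M) = 0.39286^3 = 0.060634
P(M+2) = 3 × 0.39286^2 × 0.60714^1 = 0.281116
P(M+4) = 3 × 0.39286^1 × 0.60714^2 = 0.434447
P(M+6) = 0.60714^3 = 0.223803
The M+4 peak is largest (0.434447); scaling to 100 gives 14.0 : 64.7 : 100.0 : 51.5.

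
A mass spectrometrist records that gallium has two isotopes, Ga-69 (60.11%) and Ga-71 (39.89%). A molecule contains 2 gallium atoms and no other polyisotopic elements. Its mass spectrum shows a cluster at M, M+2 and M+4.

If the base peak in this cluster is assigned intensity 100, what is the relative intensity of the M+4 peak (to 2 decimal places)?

33.18

Binomial terms of (0.6011 + 0.3989)^2: M 0.3613, M+2 0.4796, M+4 0.1591 → M+2 is the base peak.
P(M+2) = C(2,1) × 0.6011^1 × 0.3989^1 = 2 × 0.6011 × 0.3989 = 0.479558 (base)
P(M+4) = C(2,2) × 0.6011^0 × 0.3989^2 = 1 × 1.0000 × 0.15912121 = 0.159121
Relative intensity = 0.159121 / 0.479558 × 100 = 33.18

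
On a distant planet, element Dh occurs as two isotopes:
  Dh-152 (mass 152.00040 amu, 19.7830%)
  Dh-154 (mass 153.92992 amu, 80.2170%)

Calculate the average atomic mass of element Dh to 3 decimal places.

153.548 amu

Weight each isotope mass by its fractional abundance: 0.197830 × 152.00040 + 0.802170 × 153.92992
= 30.070239 + 123.477964 = 153.548203 amu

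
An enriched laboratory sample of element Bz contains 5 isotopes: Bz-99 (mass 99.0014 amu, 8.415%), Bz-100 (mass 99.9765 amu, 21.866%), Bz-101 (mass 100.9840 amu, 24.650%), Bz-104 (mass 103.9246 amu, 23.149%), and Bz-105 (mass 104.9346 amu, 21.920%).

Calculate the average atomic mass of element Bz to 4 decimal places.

Ar = Σ fᵢ·mᵢ = 0.08415 × 99.0014 + 0.21866 × 99.9765 + 0.24650 × 100.9840 + 0.23149 × 103.9246 + 0.21920 × 104.9346
= 8.33097 + 21.86086 + 24.89256 + 24.05751 + 23.00166 = 102.14356 amu

102.1436 amu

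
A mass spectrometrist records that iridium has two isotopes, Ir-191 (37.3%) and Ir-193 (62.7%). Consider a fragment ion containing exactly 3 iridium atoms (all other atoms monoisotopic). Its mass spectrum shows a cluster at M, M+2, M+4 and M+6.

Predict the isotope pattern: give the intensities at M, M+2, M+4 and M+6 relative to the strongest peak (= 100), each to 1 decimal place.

The 3 Ir atoms are independent, so intensities follow the terms of (0.373 + 0.627)^3.
P(M) = 0.373^3 = 0.051895
P(M+2) = 3 × 0.373^2 × 0.627^1 = 0.261702
P(M+4) = 3 × 0.373^1 × 0.627^2 = 0.439911
P(M+6) = 0.627^3 = 0.246492
The M+4 peak is largest (0.439911); scaling to 100 gives 11.8 : 59.5 : 100.0 : 56.0.

11.8 : 59.5 : 100.0 : 56.0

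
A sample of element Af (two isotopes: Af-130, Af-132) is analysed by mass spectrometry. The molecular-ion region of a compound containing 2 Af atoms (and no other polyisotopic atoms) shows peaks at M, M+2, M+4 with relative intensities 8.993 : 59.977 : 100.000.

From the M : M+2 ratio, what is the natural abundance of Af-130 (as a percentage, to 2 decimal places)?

If p is the fraction of Af that is Af-130, then I(M+2)/I(M) = [C(2,1)·p^1·(1−p)] / p^2 = 2·(1−p)/p = 59.977/8.993 = 6.6693
(1−p)/p = 6.6693/2 = 3.3346  ⇒  p = 1/(1 + 3.3346) = 0.2307
Af-130: 23.07%, Af-132: 76.93%.

23.07%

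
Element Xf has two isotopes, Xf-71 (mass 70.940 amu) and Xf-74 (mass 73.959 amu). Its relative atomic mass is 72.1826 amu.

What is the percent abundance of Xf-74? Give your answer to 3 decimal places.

With x = fraction of Xf-71 (so Xf-74 is 1 − x):
70.940·x + 73.959·(1 − x) = 72.1826
(70.940 − 73.959)·x = 72.1826 − 73.959
x = -1.7764 / -3.019 = 0.58841 → 58.841% Xf-71, 41.159% Xf-74.

41.159%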